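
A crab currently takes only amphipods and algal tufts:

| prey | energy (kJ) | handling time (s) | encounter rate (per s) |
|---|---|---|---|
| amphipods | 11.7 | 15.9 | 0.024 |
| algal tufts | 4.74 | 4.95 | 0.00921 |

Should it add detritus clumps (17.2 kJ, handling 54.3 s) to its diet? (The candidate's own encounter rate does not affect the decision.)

Yes

Intake rate on the current diet: R = (0.024×11.7 + 0.00921×4.74) / (1 + 0.024×15.9 + 0.00921×4.95) = 0.3245/1.427 = 0.2273 kJ/s.
detritus clumps: E/h = 17.2/54.3 = 0.3168 kJ/s.
Since 0.3168 > R, including detritus clumps increases the long-run rate.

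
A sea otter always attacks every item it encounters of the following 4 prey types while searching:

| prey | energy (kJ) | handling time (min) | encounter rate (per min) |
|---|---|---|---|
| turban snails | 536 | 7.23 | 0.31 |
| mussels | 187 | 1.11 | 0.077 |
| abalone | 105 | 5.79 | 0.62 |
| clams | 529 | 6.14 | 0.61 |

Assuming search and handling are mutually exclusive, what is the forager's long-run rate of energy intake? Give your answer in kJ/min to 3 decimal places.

53.306 kJ/min

R = (0.31×536 + 0.077×187 + 0.62×105 + 0.61×529) / (1 + 0.31×7.23 + 0.077×1.11 + 0.62×5.79 + 0.61×6.14) = 568.3/10.66 = 53.31 kJ/min.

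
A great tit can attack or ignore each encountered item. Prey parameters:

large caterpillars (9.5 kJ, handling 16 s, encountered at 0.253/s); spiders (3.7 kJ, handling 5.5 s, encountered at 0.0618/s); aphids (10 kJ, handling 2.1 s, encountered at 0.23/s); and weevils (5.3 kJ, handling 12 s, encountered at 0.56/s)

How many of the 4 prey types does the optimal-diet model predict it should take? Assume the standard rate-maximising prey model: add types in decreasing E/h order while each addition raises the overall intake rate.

1

Profitabilities (E/h, kJ/s): aphids 4.76, spiders 0.673, large caterpillars 0.594, weevils 0.442. Add prey in this order while the next type's profitability exceeds the intake rate on those already taken.
Rate on top 1: 1.551. spiders: 0.673 < 1.551 → exclude; stop.
Optimal diet: aphids — 1 of 4 types.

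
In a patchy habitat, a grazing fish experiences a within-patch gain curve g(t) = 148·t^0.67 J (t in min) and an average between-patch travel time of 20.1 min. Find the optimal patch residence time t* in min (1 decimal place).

By the marginal value theorem, leave when the instantaneous gain rate g'(t) equals the habitat-wide average g(t)/(T + t).
g'(t) = 0.67·148·t^-0.33. Setting 0.67·148·t^-0.33 = 148·t^0.67/(20.1+t) gives 0.67(20.1+t) = t, so 0.33·t = 0.67×20.1.
t* = 0.67×20.1/0.33 = 40.81 min.

40.8 min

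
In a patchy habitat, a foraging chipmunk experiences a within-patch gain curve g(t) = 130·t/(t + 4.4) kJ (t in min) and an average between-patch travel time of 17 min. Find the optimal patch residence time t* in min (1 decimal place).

8.6 min

Maximise g(t)/(T+t): set derivative to zero → g'(t)(T+t) = g(t).
g'(t) = 130·4.4/(t + 4.4)². Setting 130·4.4/(t+4.4)² = 130t/[(t+4.4)(17+t)] gives 4.4(17+t) = t(t+4.4), so t² = 4.4×17 = 74.8.
t* = √74.8 = 8.649 min.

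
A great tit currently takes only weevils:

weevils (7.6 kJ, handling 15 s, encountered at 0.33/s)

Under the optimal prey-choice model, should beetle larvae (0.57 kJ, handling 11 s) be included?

Current rate: (0.33×7.6)/(1 + 0.33×15) = 0.4215 kJ/s.
Profitability of beetle larvae: 0.57/11 = 0.05182 kJ/s.
Since 0.05182 < R, time spent handling beetle larvae is better spent searching.

No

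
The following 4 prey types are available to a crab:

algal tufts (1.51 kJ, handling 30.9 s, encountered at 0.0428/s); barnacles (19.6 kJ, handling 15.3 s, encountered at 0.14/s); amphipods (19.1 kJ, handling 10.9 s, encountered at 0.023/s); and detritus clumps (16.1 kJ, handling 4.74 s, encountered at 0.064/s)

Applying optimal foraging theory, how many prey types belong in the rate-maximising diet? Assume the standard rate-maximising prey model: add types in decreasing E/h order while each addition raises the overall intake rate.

3

Profitabilities (E/h, kJ/s): detritus clumps 3.4, amphipods 1.75, barnacles 1.28, algal tufts 0.0489. Add prey in this order while the next type's profitability exceeds the intake rate on those already taken.
Rate on top 1: 0.7906. amphipods: 1.75 > 0.7906 → include.
Rate on top 2: 0.9457. barnacles: 1.28 > 0.9457 → include.
Rate on top 3: 1.14. algal tufts: 0.0489 < 1.14 → exclude; stop.
Optimal diet: detritus clumps, amphipods, barnacles — 3 of 4 types.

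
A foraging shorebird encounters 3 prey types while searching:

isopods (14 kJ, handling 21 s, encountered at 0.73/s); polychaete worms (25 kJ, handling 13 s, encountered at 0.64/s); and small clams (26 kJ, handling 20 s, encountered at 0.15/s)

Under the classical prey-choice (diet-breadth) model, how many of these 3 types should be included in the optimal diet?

Rank by E/h (kJ/s): polychaete worms 1.92, small clams 1.3, isopods 0.667. Include each in turn until the next type's E/h falls below the running intake rate.
Rate on top 1: 1.717. small clams: 1.3 < 1.717 → exclude; stop.
Optimal diet: polychaete worms — 1 of 3 types.

1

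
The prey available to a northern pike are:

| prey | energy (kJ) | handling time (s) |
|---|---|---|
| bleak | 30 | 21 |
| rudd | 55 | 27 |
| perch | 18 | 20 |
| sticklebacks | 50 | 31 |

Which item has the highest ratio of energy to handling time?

rudd

In descending order of E/h:
rudd: 55/27 = 2.04 kJ/s
sticklebacks: 50/31 = 1.61 kJ/s
bleak: 30/21 = 1.43 kJ/s
perch: 18/20 = 0.9 kJ/s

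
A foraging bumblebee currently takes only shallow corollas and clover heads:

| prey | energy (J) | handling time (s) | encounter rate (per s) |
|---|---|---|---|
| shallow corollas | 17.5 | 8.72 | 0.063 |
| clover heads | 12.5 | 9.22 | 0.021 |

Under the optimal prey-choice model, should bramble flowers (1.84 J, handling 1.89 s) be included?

Current rate: (0.063×17.5 + 0.021×12.5)/(1 + 0.063×8.72 + 0.021×9.22) = 0.7831 J/s.
bramble flowers: E/h = 1.84/1.89 = 0.9735 J/s.
0.9735 > 0.7831, so adding bramble flowers raises the average — include it.

Yes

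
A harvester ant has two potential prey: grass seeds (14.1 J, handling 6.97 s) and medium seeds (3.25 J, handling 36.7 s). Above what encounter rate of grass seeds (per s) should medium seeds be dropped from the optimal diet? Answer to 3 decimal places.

At the threshold, the rate on grass seeds alone equals the profitability of medium seeds: λ·14.1/(1 + λ·6.97) = 3.25/36.7 = 0.08856.
Rearranging, λ(14.1 − 0.08856×6.97) = 0.08856, so λ = 0.08856/13.48 = 0.006568 per s.

0.007 per s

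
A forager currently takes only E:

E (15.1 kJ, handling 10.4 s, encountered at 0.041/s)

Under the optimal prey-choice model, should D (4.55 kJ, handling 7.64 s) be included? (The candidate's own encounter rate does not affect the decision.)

On E alone, R = ΣλE/(1+Σλh) = 0.6191/1.426 = 0.434 kJ/s.
Profitability of D: 4.55/7.64 = 0.5955 kJ/s.
0.5955 > 0.434, so adding D raises the average — include it.

Yes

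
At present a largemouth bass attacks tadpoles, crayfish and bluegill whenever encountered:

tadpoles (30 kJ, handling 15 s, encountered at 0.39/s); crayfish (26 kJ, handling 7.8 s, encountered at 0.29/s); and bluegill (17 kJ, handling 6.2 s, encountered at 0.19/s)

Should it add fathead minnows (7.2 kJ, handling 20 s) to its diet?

Current rate: (0.39×30 + 0.29×26 + 0.19×17)/(1 + 0.39×15 + 0.29×7.8 + 0.19×6.2) = 2.184 kJ/s.
fathead minnows: E/h = 7.2/20 = 0.36 kJ/s.
0.36 < 2.184, so adding fathead minnows would lower the average — exclude it.

No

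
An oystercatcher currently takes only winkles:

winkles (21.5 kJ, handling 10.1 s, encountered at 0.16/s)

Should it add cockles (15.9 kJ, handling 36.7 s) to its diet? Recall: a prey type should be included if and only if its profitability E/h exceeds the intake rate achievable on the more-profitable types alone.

Current rate: (0.16×21.5)/(1 + 0.16×10.1) = 1.315 kJ/s.
Profitability of cockles: 15.9/36.7 = 0.4332 kJ/s.
0.4332 < 1.315, so adding cockles would lower the average — exclude it.

No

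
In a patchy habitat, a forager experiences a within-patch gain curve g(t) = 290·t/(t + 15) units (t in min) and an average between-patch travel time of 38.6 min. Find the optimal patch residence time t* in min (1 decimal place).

Optimal t* satisfies g'(t*) = g(t*)/(T + t*).
g'(t) = 290·15/(t + 15)². Setting 290·15/(t+15)² = 290t/[(t+15)(38.6+t)] gives 15(38.6+t) = t(t+15), so t² = 15×38.6 = 579.
t* = √579 = 24.06 min.

24.1 min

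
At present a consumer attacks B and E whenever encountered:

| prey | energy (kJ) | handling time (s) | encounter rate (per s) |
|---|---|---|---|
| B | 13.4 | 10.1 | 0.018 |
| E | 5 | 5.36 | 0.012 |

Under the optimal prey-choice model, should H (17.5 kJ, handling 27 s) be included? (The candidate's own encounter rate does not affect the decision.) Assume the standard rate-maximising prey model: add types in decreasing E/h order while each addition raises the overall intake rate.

Yes

Current rate: (0.018×13.4 + 0.012×5)/(1 + 0.018×10.1 + 0.012×5.36) = 0.2417 kJ/s.
Profitability of H: 17.5/27 = 0.6481 kJ/s.
0.6481 > 0.2417, so adding H raises the average — include it.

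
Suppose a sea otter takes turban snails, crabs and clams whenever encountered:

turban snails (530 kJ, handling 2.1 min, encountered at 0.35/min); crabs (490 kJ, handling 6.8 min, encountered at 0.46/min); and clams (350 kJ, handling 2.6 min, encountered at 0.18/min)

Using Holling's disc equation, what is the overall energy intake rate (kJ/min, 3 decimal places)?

Energy encountered per unit search time: 0.35×530 + 0.46×490 + 0.18×350 = 473.9 kJ/min.
Handling time per unit search time: 0.35×2.1 + 0.46×6.8 + 0.18×2.6 = 4.331.
Rate = 473.9/(1 + 4.331) = 88.9 kJ/min.

88.895 kJ/min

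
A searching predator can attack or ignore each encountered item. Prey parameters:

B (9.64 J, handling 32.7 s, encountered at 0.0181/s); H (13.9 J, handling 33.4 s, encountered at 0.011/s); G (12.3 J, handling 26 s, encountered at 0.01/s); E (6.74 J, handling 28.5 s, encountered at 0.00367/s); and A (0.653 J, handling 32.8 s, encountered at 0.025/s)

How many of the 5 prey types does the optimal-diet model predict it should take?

4

E/h in descending order: G 0.473, H 0.416, B 0.295, E 0.236, A 0.0199 J/s. The optimal diet is the largest prefix of this list for which every included type satisfies E_i/h_i > R on the types above it.
Rate on top 1: 0.09762. H: 0.416 > 0.09762 → include.
Rate on top 2: 0.1695. B: 0.295 > 0.1695 → include.
Rate on top 3: 0.2029. E: 0.236 > 0.2029 → include.
Rate on top 4: 0.2045. A: 0.0199 < 0.2045 → exclude; stop.
Optimal diet: G, H, B, E — 4 of 5 types.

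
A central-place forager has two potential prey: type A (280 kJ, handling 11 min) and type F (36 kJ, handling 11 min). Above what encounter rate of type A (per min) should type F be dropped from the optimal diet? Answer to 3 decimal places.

0.013 per min

At the threshold, the rate on type A alone equals the profitability of type F: λ·280/(1 + λ·11) = 36/11 = 3.273.
Rearranging, λ(280 − 3.273×11) = 3.273, so λ = 3.273/244 = 0.01341 per min.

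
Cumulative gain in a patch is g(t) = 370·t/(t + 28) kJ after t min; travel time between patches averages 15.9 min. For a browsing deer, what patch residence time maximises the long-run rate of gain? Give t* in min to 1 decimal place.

Optimal t* satisfies g'(t*) = g(t*)/(T + t*).
g'(t) = 370·28/(t + 28)². Setting 370·28/(t+28)² = 370t/[(t+28)(15.9+t)] gives 28(15.9+t) = t(t+28), so t² = 28×15.9 = 445.2.
t* = √445.2 = 21.1 min.

21.1 min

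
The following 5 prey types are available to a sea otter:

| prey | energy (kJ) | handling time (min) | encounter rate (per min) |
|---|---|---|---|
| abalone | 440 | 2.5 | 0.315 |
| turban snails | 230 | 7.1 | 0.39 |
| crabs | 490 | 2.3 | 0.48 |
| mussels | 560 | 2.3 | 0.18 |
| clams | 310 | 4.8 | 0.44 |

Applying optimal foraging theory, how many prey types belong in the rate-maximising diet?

Rank by E/h (kJ/min): mussels 243, crabs 213, abalone 176, clams 64.6, turban snails 32.4. Include each in turn until the next type's E/h falls below the running intake rate.
Rate on top 1: 71.29. crabs: 213 > 71.29 → include.
Rate on top 2: 133.4. abalone: 176 > 133.4 → include.
Rate on top 3: 143.6. clams: 64.6 < 143.6 → exclude; stop.
Optimal diet: mussels, crabs, abalone — 3 of 5 types.

3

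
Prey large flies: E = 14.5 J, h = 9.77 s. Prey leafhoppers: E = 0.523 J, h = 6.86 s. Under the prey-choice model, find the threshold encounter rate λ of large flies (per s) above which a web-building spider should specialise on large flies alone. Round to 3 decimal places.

0.006 per s

The zero-one rule: include leafhoppers iff E₂/h₂ > λE₁/(1+λh₁). Equality gives the switch point.
λE₁h₂ = E₂ + λE₂h₁ ⇒ λ = E₂/(E₁h₂ − E₂h₁) = 0.523/(99.47 − 5.11) = 0.005543 per s.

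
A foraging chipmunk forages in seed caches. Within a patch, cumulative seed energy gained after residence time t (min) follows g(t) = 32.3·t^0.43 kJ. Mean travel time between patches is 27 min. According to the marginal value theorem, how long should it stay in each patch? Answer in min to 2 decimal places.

20.37 min

By the marginal value theorem, leave when the instantaneous gain rate g'(t) equals the habitat-wide average g(t)/(T + t).
g'(t) = 0.43·32.3·t^-0.57. Setting 0.43·32.3·t^-0.57 = 32.3·t^0.43/(27+t) gives 0.43(27+t) = t, so 0.57·t = 0.43×27.
t* = 0.43×27/0.57 = 20.37 min.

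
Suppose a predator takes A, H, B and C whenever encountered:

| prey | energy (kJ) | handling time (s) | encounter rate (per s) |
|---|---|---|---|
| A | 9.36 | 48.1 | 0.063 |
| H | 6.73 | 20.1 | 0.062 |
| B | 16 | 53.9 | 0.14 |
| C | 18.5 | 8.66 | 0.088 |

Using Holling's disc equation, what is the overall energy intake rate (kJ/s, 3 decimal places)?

0.359 kJ/s

R = Σλ_iE_i / (1 + Σλ_ih_i)
Numerator: 0.063×9.36 + 0.062×6.73 + 0.14×16 + 0.088×18.5 = 4.875
Denominator: 1 + 0.063×48.1 + 0.062×20.1 + 0.14×53.9 + 0.088×8.66 = 13.58
R = 4.875/13.58 = 0.3589 kJ/s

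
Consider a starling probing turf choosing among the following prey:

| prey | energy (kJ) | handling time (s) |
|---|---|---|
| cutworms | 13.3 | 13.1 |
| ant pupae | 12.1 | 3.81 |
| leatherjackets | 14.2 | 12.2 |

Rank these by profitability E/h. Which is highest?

In descending order of E/h:
ant pupae: 12.1/3.81 = 3.18 kJ/s
leatherjackets: 14.2/12.2 = 1.16 kJ/s
cutworms: 13.3/13.1 = 1.02 kJ/s

ant pupae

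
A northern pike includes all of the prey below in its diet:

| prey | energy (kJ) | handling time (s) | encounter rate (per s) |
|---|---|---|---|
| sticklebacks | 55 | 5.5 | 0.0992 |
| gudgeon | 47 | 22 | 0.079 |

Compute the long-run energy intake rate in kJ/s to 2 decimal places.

R = Σλ_iE_i / (1 + Σλ_ih_i)
Numerator: 0.0992×55 + 0.079×47 = 9.169
Denominator: 1 + 0.0992×5.5 + 0.079×22 = 3.284
R = 9.169/3.284 = 2.792 kJ/s

2.79 kJ/s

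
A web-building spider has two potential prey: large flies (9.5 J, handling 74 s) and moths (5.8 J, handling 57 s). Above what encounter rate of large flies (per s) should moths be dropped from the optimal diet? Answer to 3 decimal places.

At the threshold, the rate on large flies alone equals the profitability of moths: λ·9.5/(1 + λ·74) = 5.8/57 = 0.1018.
Rearranging, λ(9.5 − 0.1018×74) = 0.1018, so λ = 0.1018/1.97 = 0.05165 per s.

0.052 per s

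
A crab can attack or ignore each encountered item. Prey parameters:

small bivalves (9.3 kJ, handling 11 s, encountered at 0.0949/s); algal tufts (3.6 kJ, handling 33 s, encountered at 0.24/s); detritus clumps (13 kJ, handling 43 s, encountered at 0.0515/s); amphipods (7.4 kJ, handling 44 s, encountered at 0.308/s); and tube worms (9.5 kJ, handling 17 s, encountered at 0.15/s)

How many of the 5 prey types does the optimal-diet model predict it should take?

2

E/h in descending order: small bivalves 0.845, tube worms 0.559, detritus clumps 0.302, amphipods 0.168, algal tufts 0.109 kJ/s. The optimal diet is the largest prefix of this list for which every included type satisfies E_i/h_i > R on the types above it.
Rate on top 1: 0.4318. tube worms: 0.559 > 0.4318 → include.
Rate on top 2: 0.5023. detritus clumps: 0.302 < 0.5023 → exclude; stop.
Optimal diet: small bivalves, tube worms — 2 of 5 types.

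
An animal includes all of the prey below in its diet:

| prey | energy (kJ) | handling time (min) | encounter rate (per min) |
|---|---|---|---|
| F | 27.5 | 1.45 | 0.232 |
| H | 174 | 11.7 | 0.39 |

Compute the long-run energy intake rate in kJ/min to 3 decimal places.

Energy encountered per unit search time: 0.232×27.5 + 0.39×174 = 74.24 kJ/min.
Handling time per unit search time: 0.232×1.45 + 0.39×11.7 = 4.899.
Rate = 74.24/(1 + 4.899) = 12.58 kJ/min.

12.584 kJ/min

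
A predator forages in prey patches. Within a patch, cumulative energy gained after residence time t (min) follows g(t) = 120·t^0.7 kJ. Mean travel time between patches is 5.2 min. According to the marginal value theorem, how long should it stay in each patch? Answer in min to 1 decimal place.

12.1 min

Optimal t* satisfies g'(t*) = g(t*)/(T + t*).
g'(t) = 0.7·120·t^-0.3. Setting 0.7·120·t^-0.3 = 120·t^0.7/(5.2+t) gives 0.7(5.2+t) = t, so 0.30·t = 0.7×5.2.
t* = 0.7×5.2/0.30 = 12.13 min.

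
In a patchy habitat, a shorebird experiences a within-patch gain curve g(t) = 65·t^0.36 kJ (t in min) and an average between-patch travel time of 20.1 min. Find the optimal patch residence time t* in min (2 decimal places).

11.31 min

Maximise g(t)/(T+t): set derivative to zero → g'(t)(T+t) = g(t).
g'(t) = 0.36·65·t^-0.64. Setting 0.36·65·t^-0.64 = 65·t^0.36/(20.1+t) gives 0.36(20.1+t) = t, so 0.64·t = 0.36×20.1.
t* = 0.36×20.1/0.64 = 11.31 min.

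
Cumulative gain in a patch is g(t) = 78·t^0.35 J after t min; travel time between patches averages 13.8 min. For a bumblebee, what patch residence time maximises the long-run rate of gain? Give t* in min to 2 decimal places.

7.43 min

Maximise g(t)/(T+t): set derivative to zero → g'(t)(T+t) = g(t).
g'(t) = 0.35·78·t^-0.65. Setting 0.35·78·t^-0.65 = 78·t^0.35/(13.8+t) gives 0.35(13.8+t) = t, so 0.65·t = 0.35×13.8.
t* = 0.35×13.8/0.65 = 7.431 min.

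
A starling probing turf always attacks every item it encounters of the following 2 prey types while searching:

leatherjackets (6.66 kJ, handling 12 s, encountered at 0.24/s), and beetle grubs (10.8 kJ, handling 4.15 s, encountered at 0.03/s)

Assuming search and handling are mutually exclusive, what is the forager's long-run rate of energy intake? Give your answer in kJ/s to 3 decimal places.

Energy encountered per unit search time: 0.24×6.66 + 0.03×10.8 = 1.922 kJ/s.
Handling time per unit search time: 0.24×12 + 0.03×4.15 = 3.005.
Rate = 1.922/(1 + 3.005) = 0.4801 kJ/s.

0.480 kJ/s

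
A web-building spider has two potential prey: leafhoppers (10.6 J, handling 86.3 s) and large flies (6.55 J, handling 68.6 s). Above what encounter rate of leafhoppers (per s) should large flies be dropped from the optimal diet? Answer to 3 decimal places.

0.040 per s

The zero-one rule: include large flies iff E₂/h₂ > λE₁/(1+λh₁). Equality gives the switch point.
λE₁h₂ = E₂ + λE₂h₁ ⇒ λ = E₂/(E₁h₂ − E₂h₁) = 6.55/(727.2 − 565.3) = 0.04046 per s.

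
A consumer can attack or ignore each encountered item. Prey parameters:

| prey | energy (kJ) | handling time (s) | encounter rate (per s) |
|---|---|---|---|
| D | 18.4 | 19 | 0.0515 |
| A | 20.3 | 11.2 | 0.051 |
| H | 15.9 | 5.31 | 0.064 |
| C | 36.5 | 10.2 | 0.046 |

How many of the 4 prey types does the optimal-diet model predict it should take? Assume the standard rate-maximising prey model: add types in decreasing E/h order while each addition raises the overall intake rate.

Profitabilities (E/h, kJ/s): C 3.58, H 2.99, A 1.81, D 0.968. Add prey in this order while the next type's profitability exceeds the intake rate on those already taken.
Rate on top 1: 1.143. H: 2.99 > 1.143 → include.
Rate on top 2: 1.491. A: 1.81 > 1.491 → include.
Rate on top 3: 1.568. D: 0.968 < 1.568 → exclude; stop.
Optimal diet: C, H, A — 3 of 4 types.

3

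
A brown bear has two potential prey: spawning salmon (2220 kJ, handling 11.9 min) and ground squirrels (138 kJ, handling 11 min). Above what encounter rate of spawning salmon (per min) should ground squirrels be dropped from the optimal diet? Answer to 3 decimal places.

0.006 per min

The zero-one rule: include ground squirrels iff E₂/h₂ > λE₁/(1+λh₁). Equality gives the switch point.
λE₁h₂ = E₂ + λE₂h₁ ⇒ λ = E₂/(E₁h₂ − E₂h₁) = 138/(2.442e+04 − 1642) = 0.006059 per min.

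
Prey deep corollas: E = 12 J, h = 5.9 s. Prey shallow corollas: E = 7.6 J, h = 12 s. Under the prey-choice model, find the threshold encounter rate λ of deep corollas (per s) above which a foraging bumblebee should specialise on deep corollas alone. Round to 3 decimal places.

0.077 per s

Drop shallow corollas once their profitability E₂/h₂ falls below the rate achievable on deep corollas alone: E₂/h₂ = λE₁/(1 + λh₁).
Solve for λ: λE₁h₂ = E₂(1 + λh₁) → λ(E₁h₂ − E₂h₁) = E₂ → λ = E₂/(E₁h₂ − E₂h₁).
λ = 7.6/(12×12 − 7.6×5.9) = 7.6/99.16 = 0.07664 per s.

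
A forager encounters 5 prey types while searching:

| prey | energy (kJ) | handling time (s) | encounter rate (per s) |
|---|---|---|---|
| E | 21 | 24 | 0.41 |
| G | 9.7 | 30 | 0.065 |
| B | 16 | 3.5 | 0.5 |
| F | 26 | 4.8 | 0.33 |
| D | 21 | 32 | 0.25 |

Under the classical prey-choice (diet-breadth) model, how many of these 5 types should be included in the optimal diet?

2

Profitabilities (E/h, kJ/s): F 5.42, B 4.57, E 0.875, D 0.656, G 0.323. Add prey in this order while the next type's profitability exceeds the intake rate on those already taken.
Rate on top 1: 3.32. B: 4.57 > 3.32 → include.
Rate on top 2: 3.826. E: 0.875 < 3.826 → exclude; stop.
Optimal diet: F, B — 2 of 5 types.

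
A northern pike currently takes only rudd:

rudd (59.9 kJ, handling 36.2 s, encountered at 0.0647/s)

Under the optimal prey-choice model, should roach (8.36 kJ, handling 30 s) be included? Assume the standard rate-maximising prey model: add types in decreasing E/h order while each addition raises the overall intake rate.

No

Intake rate on the current diet: R = (0.0647×59.9) / (1 + 0.0647×36.2) = 3.876/3.342 = 1.16 kJ/s.
roach: E/h = 8.36/30 = 0.2787 kJ/s.
Since 0.2787 < R, time spent handling roach is better spent searching.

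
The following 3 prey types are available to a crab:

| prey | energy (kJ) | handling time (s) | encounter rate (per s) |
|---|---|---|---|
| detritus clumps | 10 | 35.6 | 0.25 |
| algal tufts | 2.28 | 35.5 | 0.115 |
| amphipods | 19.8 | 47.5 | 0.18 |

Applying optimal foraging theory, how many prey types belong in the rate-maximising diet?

Profitabilities (E/h, kJ/s): amphipods 0.417, detritus clumps 0.281, algal tufts 0.0642. Add prey in this order while the next type's profitability exceeds the intake rate on those already taken.
Rate on top 1: 0.3732. detritus clumps: 0.281 < 0.3732 → exclude; stop.
Optimal diet: amphipods — 1 of 3 types.

1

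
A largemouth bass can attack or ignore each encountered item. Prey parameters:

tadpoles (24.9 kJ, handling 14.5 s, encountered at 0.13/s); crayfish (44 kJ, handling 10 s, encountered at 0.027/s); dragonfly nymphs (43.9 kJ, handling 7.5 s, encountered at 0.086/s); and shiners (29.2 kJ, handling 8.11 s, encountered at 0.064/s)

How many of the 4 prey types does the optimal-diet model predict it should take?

3

Rank by E/h (kJ/s): dragonfly nymphs 5.85, crayfish 4.4, shiners 3.6, tadpoles 1.72. Include each in turn until the next type's E/h falls below the running intake rate.
Rate on top 1: 2.295. crayfish: 4.4 > 2.295 → include.
Rate on top 2: 2.592. shiners: 3.6 > 2.592 → include.
Rate on top 3: 2.807. tadpoles: 1.72 < 2.807 → exclude; stop.
Optimal diet: dragonfly nymphs, crayfish, shiners — 3 of 4 types.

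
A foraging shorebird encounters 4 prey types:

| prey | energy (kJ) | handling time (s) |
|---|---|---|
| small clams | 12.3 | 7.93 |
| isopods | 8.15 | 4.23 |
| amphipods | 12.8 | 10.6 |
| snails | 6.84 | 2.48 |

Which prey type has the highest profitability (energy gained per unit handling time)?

In descending order of E/h:
snails: 6.84/2.48 = 2.76 kJ/s
isopods: 8.15/4.23 = 1.93 kJ/s
small clams: 12.3/7.93 = 1.55 kJ/s
amphipods: 12.8/10.6 = 1.21 kJ/s

snails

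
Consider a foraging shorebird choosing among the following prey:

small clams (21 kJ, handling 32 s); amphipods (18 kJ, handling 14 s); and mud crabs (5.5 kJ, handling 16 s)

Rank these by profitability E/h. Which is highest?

amphipods

Profitability E/h (kJ/s): small clams = 21/32 = 0.656, amphipods = 18/14 = 1.29, mud crabs = 5.5/16 = 0.344.
Ranked: amphipods > small clams > mud crabs.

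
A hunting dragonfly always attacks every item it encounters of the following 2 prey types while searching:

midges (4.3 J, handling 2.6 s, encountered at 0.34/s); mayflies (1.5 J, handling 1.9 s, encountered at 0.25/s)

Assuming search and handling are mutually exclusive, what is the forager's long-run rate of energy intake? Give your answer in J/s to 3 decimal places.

0.779 J/s

R = Σλ_iE_i / (1 + Σλ_ih_i)
Numerator: 0.34×4.3 + 0.25×1.5 = 1.837
Denominator: 1 + 0.34×2.6 + 0.25×1.9 = 2.359
R = 1.837/2.359 = 0.7787 J/s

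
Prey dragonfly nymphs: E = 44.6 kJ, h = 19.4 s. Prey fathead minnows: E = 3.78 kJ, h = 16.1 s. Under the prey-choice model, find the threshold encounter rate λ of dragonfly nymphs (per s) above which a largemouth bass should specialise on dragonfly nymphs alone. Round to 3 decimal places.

0.006 per s

The zero-one rule: include fathead minnows iff E₂/h₂ > λE₁/(1+λh₁). Equality gives the switch point.
λE₁h₂ = E₂ + λE₂h₁ ⇒ λ = E₂/(E₁h₂ − E₂h₁) = 3.78/(718.1 − 73.33) = 0.005863 per s.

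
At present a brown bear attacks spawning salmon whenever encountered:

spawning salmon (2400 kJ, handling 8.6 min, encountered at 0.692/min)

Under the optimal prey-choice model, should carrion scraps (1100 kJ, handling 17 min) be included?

No

Intake rate on the current diet: R = (0.692×2400) / (1 + 0.692×8.6) = 1661/6.951 = 238.9 kJ/min.
Profitability of carrion scraps: 1100/17 = 64.71 kJ/min.
Since 64.71 < R, time spent handling carrion scraps is better spent searching.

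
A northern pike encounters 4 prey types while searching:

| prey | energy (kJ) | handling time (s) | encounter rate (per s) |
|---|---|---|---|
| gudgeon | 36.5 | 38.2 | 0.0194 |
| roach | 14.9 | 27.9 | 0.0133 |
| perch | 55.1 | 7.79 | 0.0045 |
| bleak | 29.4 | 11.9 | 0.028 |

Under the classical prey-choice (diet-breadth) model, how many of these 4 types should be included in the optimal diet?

3

Rank by E/h (kJ/s): perch 7.07, bleak 2.47, gudgeon 0.955, roach 0.534. Include each in turn until the next type's E/h falls below the running intake rate.
Rate on top 1: 0.2396. bleak: 2.47 > 0.2396 → include.
Rate on top 2: 0.7829. gudgeon: 0.955 > 0.7829 → include.
Rate on top 3: 0.8435. roach: 0.534 < 0.8435 → exclude; stop.
Optimal diet: perch, bleak, gudgeon — 3 of 4 types.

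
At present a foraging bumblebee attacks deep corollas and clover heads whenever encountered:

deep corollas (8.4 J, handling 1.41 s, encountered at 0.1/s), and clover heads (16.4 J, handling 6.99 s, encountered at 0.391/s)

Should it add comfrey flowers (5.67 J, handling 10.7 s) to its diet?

Current rate: (0.1×8.4 + 0.391×16.4)/(1 + 0.1×1.41 + 0.391×6.99) = 1.872 J/s.
Profitability of comfrey flowers: 5.67/10.7 = 0.5299 J/s.
Since 0.5299 < R, time spent handling comfrey flowers is better spent searching.

No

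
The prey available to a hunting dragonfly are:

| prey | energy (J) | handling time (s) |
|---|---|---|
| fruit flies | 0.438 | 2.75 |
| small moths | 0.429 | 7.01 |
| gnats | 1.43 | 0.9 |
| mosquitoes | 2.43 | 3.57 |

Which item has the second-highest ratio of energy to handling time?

mosquitoes

Profitability E/h (J/s): fruit flies = 0.438/2.75 = 0.159, small moths = 0.429/7.01 = 0.0612, gnats = 1.43/0.9 = 1.59, mosquitoes = 2.43/3.57 = 0.681.
Ranked: gnats > mosquitoes > fruit flies > small moths.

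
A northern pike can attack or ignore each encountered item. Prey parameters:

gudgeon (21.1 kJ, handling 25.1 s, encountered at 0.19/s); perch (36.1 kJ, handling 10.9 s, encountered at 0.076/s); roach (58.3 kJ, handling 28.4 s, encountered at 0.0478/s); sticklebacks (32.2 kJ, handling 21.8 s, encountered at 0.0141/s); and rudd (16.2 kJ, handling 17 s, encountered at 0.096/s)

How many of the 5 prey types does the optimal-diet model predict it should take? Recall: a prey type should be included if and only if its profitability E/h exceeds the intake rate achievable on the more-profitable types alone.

Rank by E/h (kJ/s): perch 3.31, roach 2.05, sticklebacks 1.48, rudd 0.953, gudgeon 0.841. Include each in turn until the next type's E/h falls below the running intake rate.
Rate on top 1: 1.501. roach: 2.05 > 1.501 → include.
Rate on top 2: 1.736. sticklebacks: 1.48 < 1.736 → exclude; stop.
Optimal diet: perch, roach — 2 of 5 types.

2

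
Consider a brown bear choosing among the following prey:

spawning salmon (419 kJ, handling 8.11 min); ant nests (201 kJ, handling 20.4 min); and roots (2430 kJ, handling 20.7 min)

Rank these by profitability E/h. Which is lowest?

Profitability E/h (kJ/min): spawning salmon = 419/8.11 = 51.7, ant nests = 201/20.4 = 9.85, roots = 2430/20.7 = 117.
Ranked: roots > spawning salmon > ant nests.

ant nests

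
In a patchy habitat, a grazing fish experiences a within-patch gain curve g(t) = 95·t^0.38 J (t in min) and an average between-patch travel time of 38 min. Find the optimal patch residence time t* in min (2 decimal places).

Maximise g(t)/(T+t): set derivative to zero → g'(t)(T+t) = g(t).
g'(t) = 0.38·95·t^-0.62. Setting 0.38·95·t^-0.62 = 95·t^0.38/(38+t) gives 0.38(38+t) = t, so 0.62·t = 0.38×38.
t* = 0.38×38/0.62 = 23.29 min.

23.29 min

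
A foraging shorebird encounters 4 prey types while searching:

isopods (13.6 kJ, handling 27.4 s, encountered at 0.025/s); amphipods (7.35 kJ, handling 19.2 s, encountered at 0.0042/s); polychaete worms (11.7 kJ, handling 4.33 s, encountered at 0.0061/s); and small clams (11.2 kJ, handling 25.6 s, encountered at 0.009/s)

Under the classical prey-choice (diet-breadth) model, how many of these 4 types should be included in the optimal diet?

4

E/h in descending order: polychaete worms 2.7, isopods 0.496, small clams 0.437, amphipods 0.383 kJ/s. The optimal diet is the largest prefix of this list for which every included type satisfies E_i/h_i > R on the types above it.
Rate on top 1: 0.06953. isopods: 0.496 > 0.06953 → include.
Rate on top 2: 0.2404. small clams: 0.437 > 0.2404 → include.
Rate on top 3: 0.2638. amphipods: 0.383 > 0.2638 → include.
Optimal diet: polychaete worms, isopods, small clams, amphipods — 4 of 4 types.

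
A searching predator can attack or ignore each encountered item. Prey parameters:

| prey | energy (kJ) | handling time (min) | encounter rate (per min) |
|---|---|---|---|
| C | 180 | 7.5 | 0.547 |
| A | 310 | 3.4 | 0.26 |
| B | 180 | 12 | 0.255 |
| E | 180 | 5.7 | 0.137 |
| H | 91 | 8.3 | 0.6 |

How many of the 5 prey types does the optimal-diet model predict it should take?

1

Rank by E/h (kJ/min): A 91.2, E 31.6, C 24, B 15, H 11. Include each in turn until the next type's E/h falls below the running intake rate.
Rate on top 1: 42.78. E: 31.6 < 42.78 → exclude; stop.
Optimal diet: A — 1 of 5 types.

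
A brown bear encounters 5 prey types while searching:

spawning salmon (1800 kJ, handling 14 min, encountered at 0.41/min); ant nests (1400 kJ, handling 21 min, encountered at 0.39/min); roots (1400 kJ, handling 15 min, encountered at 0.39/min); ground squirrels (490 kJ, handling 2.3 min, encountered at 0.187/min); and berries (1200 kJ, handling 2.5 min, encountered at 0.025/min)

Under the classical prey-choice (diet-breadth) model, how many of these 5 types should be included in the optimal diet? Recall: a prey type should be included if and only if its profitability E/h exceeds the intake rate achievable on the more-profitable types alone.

Profitabilities (E/h, kJ/min): berries 480, ground squirrels 213, spawning salmon 129, roots 93.3, ant nests 66.7. Add prey in this order while the next type's profitability exceeds the intake rate on those already taken.
Rate on top 1: 28.24. ground squirrels: 213 > 28.24 → include.
Rate on top 2: 81.49. spawning salmon: 129 > 81.49 → include.
Rate on top 3: 118.9. roots: 93.3 < 118.9 → exclude; stop.
Optimal diet: berries, ground squirrels, spawning salmon — 3 of 5 types.

3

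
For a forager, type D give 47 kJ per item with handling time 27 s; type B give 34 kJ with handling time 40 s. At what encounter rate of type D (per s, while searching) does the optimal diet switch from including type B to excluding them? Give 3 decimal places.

At the threshold, the rate on type D alone equals the profitability of type B: λ·47/(1 + λ·27) = 34/40 = 0.85.
Rearranging, λ(47 − 0.85×27) = 0.85, so λ = 0.85/24.05 = 0.03534 per s.

0.035 per s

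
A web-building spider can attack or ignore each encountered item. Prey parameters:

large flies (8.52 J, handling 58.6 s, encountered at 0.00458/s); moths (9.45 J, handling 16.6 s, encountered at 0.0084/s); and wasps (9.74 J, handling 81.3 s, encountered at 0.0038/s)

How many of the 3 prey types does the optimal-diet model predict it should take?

3

E/h in descending order: moths 0.569, large flies 0.145, wasps 0.12 J/s. The optimal diet is the largest prefix of this list for which every included type satisfies E_i/h_i > R on the types above it.
Rate on top 1: 0.06967. large flies: 0.145 > 0.06967 → include.
Rate on top 2: 0.0841. wasps: 0.12 > 0.0841 → include.
Optimal diet: moths, large flies, wasps — 3 of 3 types.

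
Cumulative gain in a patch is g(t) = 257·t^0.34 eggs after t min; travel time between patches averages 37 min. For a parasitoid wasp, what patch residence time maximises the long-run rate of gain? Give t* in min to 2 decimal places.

19.06 min

Maximise g(t)/(T+t): set derivative to zero → g'(t)(T+t) = g(t).
g'(t) = 0.34·257·t^-0.66. Setting 0.34·257·t^-0.66 = 257·t^0.34/(37+t) gives 0.34(37+t) = t, so 0.66·t = 0.34×37.
t* = 0.34×37/0.66 = 19.06 min.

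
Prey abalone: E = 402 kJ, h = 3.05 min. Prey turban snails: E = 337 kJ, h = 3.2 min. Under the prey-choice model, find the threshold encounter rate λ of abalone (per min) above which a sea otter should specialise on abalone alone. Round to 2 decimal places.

At the threshold, the rate on abalone alone equals the profitability of turban snails: λ·402/(1 + λ·3.05) = 337/3.2 = 105.3.
Rearranging, λ(402 − 105.3×3.05) = 105.3, so λ = 105.3/80.8 = 1.303 per min.

1.30 per min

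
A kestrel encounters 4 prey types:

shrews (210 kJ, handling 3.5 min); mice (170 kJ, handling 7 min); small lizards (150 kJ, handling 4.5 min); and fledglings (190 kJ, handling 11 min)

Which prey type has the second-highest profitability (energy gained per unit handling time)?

small lizards

Profitability E/h (kJ/min): shrews = 210/3.5 = 60, mice = 170/7 = 24.3, small lizards = 150/4.5 = 33.3, fledglings = 190/11 = 17.3.
Ranked: shrews > small lizards > mice > fledglings.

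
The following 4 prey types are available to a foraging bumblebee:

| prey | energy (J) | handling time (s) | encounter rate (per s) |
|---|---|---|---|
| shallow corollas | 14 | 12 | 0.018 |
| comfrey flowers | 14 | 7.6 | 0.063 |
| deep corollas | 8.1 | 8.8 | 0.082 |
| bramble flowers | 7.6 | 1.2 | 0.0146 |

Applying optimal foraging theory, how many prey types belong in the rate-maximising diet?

Profitabilities (E/h, J/s): bramble flowers 6.33, comfrey flowers 1.84, shallow corollas 1.17, deep corollas 0.92. Add prey in this order while the next type's profitability exceeds the intake rate on those already taken.
Rate on top 1: 0.109. comfrey flowers: 1.84 > 0.109 → include.
Rate on top 2: 0.6636. shallow corollas: 1.17 > 0.6636 → include.
Rate on top 3: 0.7271. deep corollas: 0.92 > 0.7271 → include.
Optimal diet: bramble flowers, comfrey flowers, shallow corollas, deep corollas — 4 of 4 types.

4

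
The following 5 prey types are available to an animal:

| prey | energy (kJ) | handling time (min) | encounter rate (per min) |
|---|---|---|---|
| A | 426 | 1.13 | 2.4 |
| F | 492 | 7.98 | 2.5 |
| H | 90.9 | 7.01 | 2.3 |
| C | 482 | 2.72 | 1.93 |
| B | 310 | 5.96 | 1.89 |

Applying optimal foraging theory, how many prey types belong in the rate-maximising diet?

E/h in descending order: A 377, C 177, F 61.7, B 52, H 13 kJ/min. The optimal diet is the largest prefix of this list for which every included type satisfies E_i/h_i > R on the types above it.
Rate on top 1: 275.4. C: 177 < 275.4 → exclude; stop.
Optimal diet: A — 1 of 5 types.

1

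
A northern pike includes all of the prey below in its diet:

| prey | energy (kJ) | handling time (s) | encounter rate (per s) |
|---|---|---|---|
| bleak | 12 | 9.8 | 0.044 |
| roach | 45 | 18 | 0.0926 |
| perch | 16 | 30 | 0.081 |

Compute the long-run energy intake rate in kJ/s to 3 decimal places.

1.084 kJ/s

R = Σλ_iE_i / (1 + Σλ_ih_i)
Numerator: 0.044×12 + 0.0926×45 + 0.081×16 = 5.991
Denominator: 1 + 0.044×9.8 + 0.0926×18 + 0.081×30 = 5.528
R = 5.991/5.528 = 1.084 kJ/s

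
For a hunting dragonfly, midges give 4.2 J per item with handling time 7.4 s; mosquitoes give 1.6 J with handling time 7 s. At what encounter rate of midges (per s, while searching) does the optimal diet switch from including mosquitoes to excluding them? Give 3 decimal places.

0.091 per s

The zero-one rule: include mosquitoes iff E₂/h₂ > λE₁/(1+λh₁). Equality gives the switch point.
λE₁h₂ = E₂ + λE₂h₁ ⇒ λ = E₂/(E₁h₂ − E₂h₁) = 1.6/(29.4 − 11.84) = 0.09112 per s.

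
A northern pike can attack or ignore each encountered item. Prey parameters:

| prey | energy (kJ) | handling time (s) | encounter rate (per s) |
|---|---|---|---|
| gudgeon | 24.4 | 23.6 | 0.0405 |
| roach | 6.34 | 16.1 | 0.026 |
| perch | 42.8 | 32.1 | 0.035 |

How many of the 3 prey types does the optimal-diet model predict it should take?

E/h in descending order: perch 1.33, gudgeon 1.03, roach 0.394 kJ/s. The optimal diet is the largest prefix of this list for which every included type satisfies E_i/h_i > R on the types above it.
Rate on top 1: 0.7054. gudgeon: 1.03 > 0.7054 → include.
Rate on top 2: 0.8074. roach: 0.394 < 0.8074 → exclude; stop.
Optimal diet: perch, gudgeon — 2 of 3 types.

2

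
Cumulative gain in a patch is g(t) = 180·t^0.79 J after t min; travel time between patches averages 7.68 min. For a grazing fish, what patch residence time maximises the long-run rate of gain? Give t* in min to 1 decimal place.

By the marginal value theorem, leave when the instantaneous gain rate g'(t) equals the habitat-wide average g(t)/(T + t).
g'(t) = 0.79·180·t^-0.21. Setting 0.79·180·t^-0.21 = 180·t^0.79/(7.68+t) gives 0.79(7.68+t) = t, so 0.21·t = 0.79×7.68.
t* = 0.79×7.68/0.21 = 28.89 min.

28.9 min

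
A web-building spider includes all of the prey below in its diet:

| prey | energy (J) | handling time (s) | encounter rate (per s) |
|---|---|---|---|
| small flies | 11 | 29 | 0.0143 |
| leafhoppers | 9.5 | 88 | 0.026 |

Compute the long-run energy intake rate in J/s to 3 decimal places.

Energy encountered per unit search time: 0.0143×11 + 0.026×9.5 = 0.4043 J/s.
Handling time per unit search time: 0.0143×29 + 0.026×88 = 2.703.
Rate = 0.4043/(1 + 2.703) = 0.1092 J/s.

0.109 J/s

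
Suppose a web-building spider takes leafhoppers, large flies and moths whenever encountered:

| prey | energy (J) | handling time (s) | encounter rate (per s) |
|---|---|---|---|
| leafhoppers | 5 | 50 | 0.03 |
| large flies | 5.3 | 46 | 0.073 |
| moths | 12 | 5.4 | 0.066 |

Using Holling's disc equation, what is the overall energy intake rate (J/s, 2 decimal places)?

Energy encountered per unit search time: 0.03×5 + 0.073×5.3 + 0.066×12 = 1.329 J/s.
Handling time per unit search time: 0.03×50 + 0.073×46 + 0.066×5.4 = 5.214.
Rate = 1.329/(1 + 5.214) = 0.2138 J/s.

0.21 J/s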